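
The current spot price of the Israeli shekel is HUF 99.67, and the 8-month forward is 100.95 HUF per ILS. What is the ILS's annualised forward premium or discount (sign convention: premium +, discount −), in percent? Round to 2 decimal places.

T = 8/12 years.
ILS trades forward at +1.28424% vs spot over the period.
Annualise by dividing by T: 0.0128424 / (8/12) = 0.019264 → 1.93%.

+1.93%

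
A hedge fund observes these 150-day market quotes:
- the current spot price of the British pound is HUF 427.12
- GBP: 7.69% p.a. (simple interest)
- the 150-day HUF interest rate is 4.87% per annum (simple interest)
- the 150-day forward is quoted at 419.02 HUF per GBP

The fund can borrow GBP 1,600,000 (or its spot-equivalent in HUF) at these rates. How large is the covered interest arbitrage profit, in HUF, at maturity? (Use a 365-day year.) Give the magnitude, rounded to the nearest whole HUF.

HUF 5,449,714

T = 150/365 years.
Route A — deposit GBP, sell forward: 1,600,000 × 1.03160273973 × 419.02 = HUF 691,619,488.00.
Route B — convert at spot, deposit HUF: 1,600,000 × 427.12 × 1.02001369863 = HUF 697,069,201.53.
The quoted forward undervalues GBP, so borrow GBP, convert to HUF at spot, deposit the HUF at 4.87%, and buy GBP forward at 419.02 to cover the loan.
Profit = 697,069,201.53 − 691,619,488.00 = HUF 5,449,714.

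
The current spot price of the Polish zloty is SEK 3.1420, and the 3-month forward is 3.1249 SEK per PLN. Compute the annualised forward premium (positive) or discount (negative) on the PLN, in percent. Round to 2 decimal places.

-2.18%

T = 3/12 years.
(F − S)/S = (3.1249 − 3.142)/3.142 = -0.0054424.
Per annum: -0.0054424 / (3/12) = -0.021770 = -2.18%.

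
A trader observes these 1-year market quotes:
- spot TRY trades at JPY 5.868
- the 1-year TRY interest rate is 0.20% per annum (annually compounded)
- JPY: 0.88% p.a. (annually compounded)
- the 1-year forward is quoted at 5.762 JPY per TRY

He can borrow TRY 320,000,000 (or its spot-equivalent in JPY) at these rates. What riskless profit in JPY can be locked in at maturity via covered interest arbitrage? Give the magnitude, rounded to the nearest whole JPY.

JPY 46,756,608

T = 1 year.
Route A — deposit TRY, sell forward: 320,000,000 × 1.002000 × 5.762 = JPY 1,847,527,680.00.
Route B — convert at spot, deposit JPY: 320,000,000 × 5.868 × 1.008800 = JPY 1,894,284,288.00.
The quoted forward undervalues TRY, so borrow TRY, convert to JPY at spot, deposit the JPY at 0.88%, and buy TRY forward at 5.762 to cover the loan.
Arbitrage profit = |1,847,527,680.00 − 1,894,284,288.00| = JPY 46,756,608.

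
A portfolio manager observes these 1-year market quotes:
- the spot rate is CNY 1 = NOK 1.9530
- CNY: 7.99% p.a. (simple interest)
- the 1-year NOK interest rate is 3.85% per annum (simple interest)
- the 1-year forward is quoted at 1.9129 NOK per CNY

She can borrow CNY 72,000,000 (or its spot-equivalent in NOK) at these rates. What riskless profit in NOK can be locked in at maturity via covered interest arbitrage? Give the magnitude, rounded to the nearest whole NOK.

NOK 2,703,615

T = 1 year.
Route A — deposit CNY, sell forward: 72,000,000 × 1.079900 × 1.9129 = NOK 148,733,331.12.
Route B — convert at spot, deposit NOK: 72,000,000 × 1.9530 × 1.038500 = NOK 146,029,716.00.
The quoted forward overvalues CNY, so borrow NOK, buy CNY at spot, deposit the CNY at 7.99%, and sell the proceeds forward at 1.9129.
Profit = 148,733,331.12 − 146,029,716.00 = NOK 2,703,615.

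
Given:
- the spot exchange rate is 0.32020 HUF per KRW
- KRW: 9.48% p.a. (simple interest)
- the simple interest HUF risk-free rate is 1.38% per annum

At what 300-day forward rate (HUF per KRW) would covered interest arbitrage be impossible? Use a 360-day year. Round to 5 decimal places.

0.30017

T = 300/360 years.
Growth of 1 HUF over T: 1 + 0.0138×300/360 = 1.011500.
KRW growth factor: 1 + 0.0948×300/360 = 1.079000.
Forward (HUF per KRW) = 0.3202 × 1.011500 / 1.079000 = 0.3001690.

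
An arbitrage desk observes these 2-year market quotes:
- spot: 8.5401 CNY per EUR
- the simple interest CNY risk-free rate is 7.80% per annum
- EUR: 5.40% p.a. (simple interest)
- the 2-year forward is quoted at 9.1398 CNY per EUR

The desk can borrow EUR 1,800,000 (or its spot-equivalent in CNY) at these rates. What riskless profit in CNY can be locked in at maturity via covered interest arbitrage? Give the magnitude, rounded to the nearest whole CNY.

CNY 458,177

T = 2 years.
Route A — deposit EUR, sell forward: 1,800,000 × 1.108000 × 9.1398 = CNY 18,228,417.12.
Route B — convert at spot, deposit CNY: 1,800,000 × 8.5401 × 1.156000 = CNY 17,770,240.08.
The quoted forward overvalues EUR, so borrow CNY, buy EUR at spot, deposit the EUR at 5.40%, and sell the proceeds forward at 9.1398.
The gap between the two covered legs is CNY 458,177.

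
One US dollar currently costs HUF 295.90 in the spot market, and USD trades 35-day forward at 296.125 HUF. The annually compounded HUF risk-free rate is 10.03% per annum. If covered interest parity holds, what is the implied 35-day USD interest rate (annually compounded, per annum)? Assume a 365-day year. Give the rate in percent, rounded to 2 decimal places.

T = 35/365 years.
By CIP, F/S equals the HUF-to-USD growth ratio: 296.125/295.9 = 1.0007604.
HUF growth factor: (1 + 0.1003)^(35/365) = 1.0092076.
So the USD growth factor = 1.0084408.
Annualise: 1.0084408^(365/35) − 1 = 0.091613 = 9.16%.

9.16%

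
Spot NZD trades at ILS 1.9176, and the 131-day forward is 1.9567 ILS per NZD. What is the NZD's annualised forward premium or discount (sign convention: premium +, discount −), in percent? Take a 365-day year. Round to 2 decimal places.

+5.68%

T = 131/365 years.
(F − S)/S = (1.9567 − 1.9176)/1.9176 = 0.0203901.
Per annum: 0.0203901 / (131/365) = 0.056812 = 5.68%.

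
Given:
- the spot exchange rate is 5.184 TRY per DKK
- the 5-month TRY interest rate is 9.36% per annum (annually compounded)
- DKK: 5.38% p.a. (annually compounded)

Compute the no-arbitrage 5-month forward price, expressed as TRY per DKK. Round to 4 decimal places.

T = 5/12 years.
Growth of 1 TRY over T: (1 + 0.0936)^(5/12) = 1.0379849.
DKK growth factor: (1 + 0.0538)^(5/12) = 1.0220746.
So F = 5.184 × 1.0379849 / 1.0220746 = 5.264698 (TRY/DKK).

5.2647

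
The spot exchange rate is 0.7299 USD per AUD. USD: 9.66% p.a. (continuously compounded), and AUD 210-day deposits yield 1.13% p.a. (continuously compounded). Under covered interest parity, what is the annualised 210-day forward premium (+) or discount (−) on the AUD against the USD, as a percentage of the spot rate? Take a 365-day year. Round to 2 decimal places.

+8.74%

T = 210/365 years.
No-arbitrage forward: 0.7299 × 1.0571516 / 1.0065225 = 0.7666147 USD/AUD.
(F − S)/S ÷ T = (0.7666147 − 0.7299)/0.7299/(210/365) = 0.087428 → 8.74%.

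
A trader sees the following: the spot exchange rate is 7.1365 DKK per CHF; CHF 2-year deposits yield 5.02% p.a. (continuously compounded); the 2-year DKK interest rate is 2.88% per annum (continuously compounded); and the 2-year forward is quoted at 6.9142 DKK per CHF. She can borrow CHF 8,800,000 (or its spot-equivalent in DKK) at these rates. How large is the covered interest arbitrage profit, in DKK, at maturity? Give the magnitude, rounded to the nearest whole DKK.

DKK 746,225

T = 2 years.
Route A — deposit CHF, sell forward: 8,800,000 × 1.1056130749 × 6.9142 = DKK 67,270,983.32.
Route B — convert at spot, deposit DKK: 8,800,000 × 7.1365 × 1.0592911945 = DKK 66,524,758.16.
The quoted forward overvalues CHF, so borrow DKK, buy CHF at spot, deposit the CHF at 5.02%, and sell the proceeds forward at 6.9142.
Profit = 67,270,983.32 − 66,524,758.16 = DKK 746,225.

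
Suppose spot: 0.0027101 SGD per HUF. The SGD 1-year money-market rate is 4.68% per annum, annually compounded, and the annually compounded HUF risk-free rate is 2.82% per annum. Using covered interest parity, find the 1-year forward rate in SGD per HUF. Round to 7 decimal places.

0.0027591

T = 1 year.
SGD growth factor: (1 + 0.0468)^1 = 1.046800.
HUF accumulates by (1 + 0.0282)^1 = 1.028200.
So F = 0.0027101 × 1.046800 / 1.028200 = 0.002759125 (SGD/HUF).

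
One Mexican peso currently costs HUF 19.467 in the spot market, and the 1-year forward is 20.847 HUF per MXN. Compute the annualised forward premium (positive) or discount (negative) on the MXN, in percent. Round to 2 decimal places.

+7.09%

T = 1 year.
MXN trades forward at +7.08892% vs spot over the period.
Annualise by dividing by T: 0.0708892 / 1 = 0.070889 → 7.09%.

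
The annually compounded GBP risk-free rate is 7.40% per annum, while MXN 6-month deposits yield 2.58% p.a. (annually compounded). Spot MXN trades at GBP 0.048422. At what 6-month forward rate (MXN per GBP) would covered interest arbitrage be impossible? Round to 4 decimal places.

20.1830

T = 6/12 years.
GBP accumulates by (1 + 0.0740)^(6/12) = 1.03633971.
Growth of 1 MXN over T: (1 + 0.0258)^(6/12) = 1.01281785.
Forward (GBP per MXN) = 0.048422 × 1.03633971 / 1.01281785 = 0.049546561.
Quoted the other way: 1/0.049546561 = 20.1830 MXN per GBP.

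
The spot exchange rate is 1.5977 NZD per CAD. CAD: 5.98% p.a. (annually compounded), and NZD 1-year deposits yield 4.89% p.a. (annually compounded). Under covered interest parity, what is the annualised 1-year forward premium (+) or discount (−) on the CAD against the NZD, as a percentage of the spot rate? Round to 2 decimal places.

-1.03%

T = 1 year.
No-arbitrage forward: 1.5977 × 1.048900 / 1.059800 = 1.5812677 NZD/CAD.
(F − S)/S ÷ T = (1.5812677 − 1.5977)/1.5977/1 = -0.010285 → -1.03%.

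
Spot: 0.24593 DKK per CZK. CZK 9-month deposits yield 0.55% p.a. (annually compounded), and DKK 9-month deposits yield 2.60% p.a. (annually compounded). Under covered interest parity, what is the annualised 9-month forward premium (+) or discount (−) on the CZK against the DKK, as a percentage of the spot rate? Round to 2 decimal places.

T = 9/12 years.
F = S · g_DKK/g_CZK = 0.24593 × 1.0194373/1.0041222 = 0.24968098.
(F − S)/S ÷ T = (0.24968098 − 0.24593)/0.24593/(9/12) = 0.020336 → 2.03%.

+2.03%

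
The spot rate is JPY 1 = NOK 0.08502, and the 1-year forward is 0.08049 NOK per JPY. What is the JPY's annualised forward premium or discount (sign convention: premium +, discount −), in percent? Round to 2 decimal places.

T = 1 year.
Period premium: (0.08049 − 0.08502)/0.08502 = -0.0532816.
×(1/T) gives -5.33% p.a.

-5.33%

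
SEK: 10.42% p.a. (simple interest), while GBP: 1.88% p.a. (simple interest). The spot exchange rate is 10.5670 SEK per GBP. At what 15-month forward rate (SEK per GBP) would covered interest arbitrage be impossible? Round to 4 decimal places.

11.6691

T = 15/12 years.
SEK growth factor: 1 + 0.1042×15/12 = 1.130250.
GBP growth factor: 1 + 0.0188×15/12 = 1.023500.
So F = 10.567 × 1.130250 / 1.023500 = 11.669127 (SEK/GBP).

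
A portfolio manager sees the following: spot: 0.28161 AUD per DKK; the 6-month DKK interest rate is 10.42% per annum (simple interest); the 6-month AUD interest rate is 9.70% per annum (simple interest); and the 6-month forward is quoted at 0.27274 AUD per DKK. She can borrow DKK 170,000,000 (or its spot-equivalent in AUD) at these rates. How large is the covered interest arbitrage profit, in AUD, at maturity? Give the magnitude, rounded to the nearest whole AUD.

AUD 1,414,116

T = 6/12 years.
Invest the DKK and cover forward: 170,000,000 × 1.052100 × 0.27274 = AUD 48,781,458.18.
Convert at spot and invest in AUD: 170,000,000 × 0.28161 × 1.048500 = AUD 50,195,574.45.
The quoted forward undervalues DKK, so borrow DKK, convert to AUD at spot, deposit the AUD at 9.70%, and buy DKK forward at 0.27274 to cover the loan.
Profit = 50,195,574.45 − 48,781,458.18 = AUD 1,414,116.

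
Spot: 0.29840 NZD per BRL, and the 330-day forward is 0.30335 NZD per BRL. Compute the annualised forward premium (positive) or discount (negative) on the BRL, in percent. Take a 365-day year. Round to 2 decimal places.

T = 330/365 years.
BRL trades forward at +1.65885% vs spot over the period.
×(1/T) gives 1.83% p.a.

+1.83%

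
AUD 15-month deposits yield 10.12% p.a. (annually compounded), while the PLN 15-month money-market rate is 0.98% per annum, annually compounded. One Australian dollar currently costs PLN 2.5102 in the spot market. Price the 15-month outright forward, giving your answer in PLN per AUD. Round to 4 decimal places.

2.2525

T = 15/12 years.
PLN accumulates by (1 + 0.0098)^(15/12) = 1.012265.
AUD growth factor: (1 + 0.1012)^(15/12) = 1.1280614.
CIP: F = S · (grow PLN)/(grow AUD) = 2.5102 × 1.012265/1.1280614 = 2.252526 PLN per AUD.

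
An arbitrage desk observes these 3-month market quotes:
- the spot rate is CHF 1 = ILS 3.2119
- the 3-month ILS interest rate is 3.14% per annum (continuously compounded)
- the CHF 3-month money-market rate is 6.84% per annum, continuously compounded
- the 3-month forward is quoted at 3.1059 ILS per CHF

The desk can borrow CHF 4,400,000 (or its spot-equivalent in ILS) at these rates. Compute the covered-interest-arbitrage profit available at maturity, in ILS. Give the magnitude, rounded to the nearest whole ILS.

ILS 342,078

T = 3/12 years.
Route A — deposit CHF, sell forward: 4,400,000 × 1.0172470419 × 3.1059 = ILS 13,901,657.38.
Route B — convert at spot, deposit ILS: 4,400,000 × 3.2119 × 1.007880892 = ILS 14,243,735.60.
The quoted forward undervalues CHF, so borrow CHF, convert to ILS at spot, deposit the ILS at 3.14%, and buy CHF forward at 3.1059 to cover the loan.
Profit = 14,243,735.60 − 13,901,657.38 = ILS 342,078.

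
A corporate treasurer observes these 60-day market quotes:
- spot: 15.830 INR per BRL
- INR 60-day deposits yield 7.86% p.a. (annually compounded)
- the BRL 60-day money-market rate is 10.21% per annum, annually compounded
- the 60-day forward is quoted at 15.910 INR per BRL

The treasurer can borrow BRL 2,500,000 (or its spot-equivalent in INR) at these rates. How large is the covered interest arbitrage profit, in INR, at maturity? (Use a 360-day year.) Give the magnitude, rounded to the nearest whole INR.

T = 60/360 years.
Invest the BRL and cover forward: 2,500,000 × 1.0163348874 × 15.910 = INR 40,424,720.15.
Convert at spot and invest in INR: 2,500,000 × 15.830 × 1.0126905002 = INR 40,077,226.55.
The quoted forward overvalues BRL, so borrow INR, buy BRL at spot, deposit the BRL at 10.21%, and sell the proceeds forward at 15.910.
The gap between the two covered legs is INR 347,494.

INR 347,494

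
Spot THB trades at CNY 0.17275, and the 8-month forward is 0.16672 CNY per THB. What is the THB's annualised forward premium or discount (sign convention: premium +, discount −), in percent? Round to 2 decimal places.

T = 8/12 years.
Period premium: (0.16672 − 0.17275)/0.17275 = -0.0349059.
×(1/T) gives -5.24% p.a.

-5.24%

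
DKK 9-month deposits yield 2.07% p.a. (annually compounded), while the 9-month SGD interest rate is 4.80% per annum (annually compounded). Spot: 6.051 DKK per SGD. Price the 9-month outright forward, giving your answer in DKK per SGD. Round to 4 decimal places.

T = 9/12 years.
DKK growth factor: (1 + 0.0207)^(9/12) = 1.0154852.
SGD growth factor: (1 + 0.0480)^(9/12) = 1.0357882.
So F = 6.051 × 1.0154852 / 1.0357882 = 5.932391 (DKK/SGD).

5.9324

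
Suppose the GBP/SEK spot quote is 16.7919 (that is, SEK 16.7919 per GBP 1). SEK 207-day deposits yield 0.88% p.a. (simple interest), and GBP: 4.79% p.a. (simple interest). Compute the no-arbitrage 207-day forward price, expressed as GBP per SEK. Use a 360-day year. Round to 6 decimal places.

0.060885

T = 207/360 years.
Growth of 1 SEK over T: 1 + 0.0088×207/360 = 1.005060.
Growth of 1 GBP over T: 1 + 0.0479×207/360 = 1.0275425.
So F = 16.7919 × 1.005060 / 1.0275425 = 16.42450 (SEK/GBP).
Invert for GBP per SEK: 1 / 16.42450 = 0.060885.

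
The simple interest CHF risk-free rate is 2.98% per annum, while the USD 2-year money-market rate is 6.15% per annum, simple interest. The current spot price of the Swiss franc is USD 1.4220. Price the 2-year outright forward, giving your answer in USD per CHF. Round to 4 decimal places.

T = 2 years.
Growth of 1 USD over T: 1 + 0.0615×2 = 1.123000.
CHF accumulates by 1 + 0.0298×2 = 1.059600.
Forward (USD per CHF) = 1.422 × 1.123000 / 1.059600 = 1.507084.

1.5071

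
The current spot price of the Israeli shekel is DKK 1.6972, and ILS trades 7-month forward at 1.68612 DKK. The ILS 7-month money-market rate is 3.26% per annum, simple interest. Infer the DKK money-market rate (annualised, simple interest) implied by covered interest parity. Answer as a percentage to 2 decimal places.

2.12%

T = 7/12 years.
CIP gives F = S · g_DKK/g_ILS, so g_DKK/g_ILS = 1.68612/1.6972 = 0.9934716.
ILS growth factor: 1 + 0.0326×7/12 = 1.0190167.
Hence g_DKK = 1.0123642.
r = (1.0123642 − 1)/(7/12) = 0.021196 → 2.12%.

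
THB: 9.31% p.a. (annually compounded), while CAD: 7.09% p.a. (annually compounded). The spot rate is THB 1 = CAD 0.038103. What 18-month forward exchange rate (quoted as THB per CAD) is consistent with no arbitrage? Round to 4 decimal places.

27.0650

T = 18/12 years.
CAD accumulates by (1 + 0.0709)^(18/12) = 1.10821335.
THB growth factor: (1 + 0.0931)^(18/12) = 1.1428516.
CIP: F = S · (grow CAD)/(grow THB) = 0.038103 × 1.10821335/1.1428516 = 0.036948151 CAD per THB.
Quoted the other way: 1/0.036948151 = 27.0650 THB per CAD.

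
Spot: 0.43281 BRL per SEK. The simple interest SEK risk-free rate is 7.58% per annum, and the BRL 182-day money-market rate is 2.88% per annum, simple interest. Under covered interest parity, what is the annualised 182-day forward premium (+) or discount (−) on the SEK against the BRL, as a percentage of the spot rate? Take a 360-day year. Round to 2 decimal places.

T = 182/360 years.
F = S · g_BRL/g_SEK = 0.43281 × 1.014560/1.0383211 = 0.42290551.
Annualised premium = (F − S)/S × (1/T) = (0.42290551 − 0.43281)/0.43281 ÷ (182/360) = -4.53%.

-4.53%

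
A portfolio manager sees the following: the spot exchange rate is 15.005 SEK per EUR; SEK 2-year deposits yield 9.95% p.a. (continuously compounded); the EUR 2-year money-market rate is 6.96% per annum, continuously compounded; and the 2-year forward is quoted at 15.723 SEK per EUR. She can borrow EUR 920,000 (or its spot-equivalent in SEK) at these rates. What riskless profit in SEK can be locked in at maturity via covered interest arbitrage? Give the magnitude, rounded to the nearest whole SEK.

T = 2 years.
Keep in EUR, deliver into the forward: 920,000·1.1493539478·15.723 = SEK 16,625,588.75.
Swap to SEK now, deposit: 920,000·15.005·1.2201819659 = SEK 16,844,123.97.
The quoted forward undervalues EUR, so borrow EUR, convert to SEK at spot, deposit the SEK at 9.95%, and buy EUR forward at 15.723 to cover the loan.
Arbitrage profit = |16,625,588.75 − 16,844,123.97| = SEK 218,535.

SEK 218,535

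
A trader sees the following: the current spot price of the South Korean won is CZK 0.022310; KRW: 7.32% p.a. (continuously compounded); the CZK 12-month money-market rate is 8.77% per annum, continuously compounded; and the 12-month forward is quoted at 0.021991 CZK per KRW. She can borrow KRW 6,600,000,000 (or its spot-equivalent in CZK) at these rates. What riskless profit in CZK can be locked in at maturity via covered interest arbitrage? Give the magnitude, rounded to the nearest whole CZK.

CZK 4,579,248

T = 1 year.
Route A — deposit KRW, sell forward: 6,600,000,000 × 1.07594570454 × 0.021991 = CZK 156,163,405.12.
Route B — convert at spot, deposit CZK: 6,600,000,000 × 0.022310 × 1.09166057473 = CZK 160,742,652.99.
The quoted forward undervalues KRW, so borrow KRW, convert to CZK at spot, deposit the CZK at 8.77%, and buy KRW forward at 0.021991 to cover the loan.
Arbitrage profit = |156,163,405.12 − 160,742,652.99| = CZK 4,579,248.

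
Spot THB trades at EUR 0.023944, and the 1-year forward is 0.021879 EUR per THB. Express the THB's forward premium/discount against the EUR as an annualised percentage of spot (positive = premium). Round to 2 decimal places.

T = 1 year.
(F − S)/S = (0.021879 − 0.023944)/0.023944 = -0.0862429.
Per annum: -0.0862429 / 1 = -0.086243 = -8.62%.

-8.62%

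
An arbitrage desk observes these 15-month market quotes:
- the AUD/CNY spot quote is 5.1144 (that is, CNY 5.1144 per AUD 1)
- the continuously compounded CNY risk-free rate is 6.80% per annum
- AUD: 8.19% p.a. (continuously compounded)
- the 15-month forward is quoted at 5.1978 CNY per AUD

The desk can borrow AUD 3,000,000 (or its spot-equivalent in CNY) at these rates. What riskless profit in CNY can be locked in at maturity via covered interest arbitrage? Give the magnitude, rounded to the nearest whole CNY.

CNY 569,946

T = 15/12 years.
Route A — deposit AUD, sell forward: 3,000,000 × 1.1077988184 × 5.1978 = CNY 17,274,350.09.
Route B — convert at spot, deposit CNY: 3,000,000 × 5.1144 × 1.0887170667 = CNY 16,704,403.70.
The quoted forward overvalues AUD, so borrow CNY, buy AUD at spot, deposit the AUD at 8.19%, and sell the proceeds forward at 5.1978.
Arbitrage profit = |17,274,350.09 − 16,704,403.70| = CNY 569,946.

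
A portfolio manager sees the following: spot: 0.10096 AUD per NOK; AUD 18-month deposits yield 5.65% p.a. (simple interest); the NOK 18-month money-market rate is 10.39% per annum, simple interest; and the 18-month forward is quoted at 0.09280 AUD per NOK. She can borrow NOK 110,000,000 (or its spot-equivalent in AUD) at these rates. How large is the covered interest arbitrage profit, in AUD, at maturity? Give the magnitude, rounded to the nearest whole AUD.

AUD 247,883

T = 18/12 years.
Route A — deposit NOK, sell forward: 110,000,000 × 1.155850 × 0.09280 = AUD 11,798,916.80.
Route B — convert at spot, deposit AUD: 110,000,000 × 0.10096 × 1.084750 = AUD 12,046,799.60.
The quoted forward undervalues NOK, so borrow NOK, convert to AUD at spot, deposit the AUD at 5.65%, and buy NOK forward at 0.09280 to cover the loan.
The gap between the two covered legs is AUD 247,883.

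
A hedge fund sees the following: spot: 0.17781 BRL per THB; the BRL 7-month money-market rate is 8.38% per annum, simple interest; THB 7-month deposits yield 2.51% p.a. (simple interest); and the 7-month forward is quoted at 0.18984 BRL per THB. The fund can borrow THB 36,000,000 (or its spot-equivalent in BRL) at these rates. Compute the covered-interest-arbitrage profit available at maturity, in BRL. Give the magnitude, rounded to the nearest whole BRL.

T = 7/12 years.
Invest the THB and cover forward: 36,000,000 × 1.014641667 × 0.18984 = BRL 6,934,304.67.
Convert at spot and invest in BRL: 36,000,000 × 0.17781 × 1.048883333 = BRL 6,714,070.04.
The quoted forward overvalues THB, so borrow BRL, buy THB at spot, deposit the THB at 2.51%, and sell the proceeds forward at 0.18984.
The gap between the two covered legs is BRL 220,235.

BRL 220,235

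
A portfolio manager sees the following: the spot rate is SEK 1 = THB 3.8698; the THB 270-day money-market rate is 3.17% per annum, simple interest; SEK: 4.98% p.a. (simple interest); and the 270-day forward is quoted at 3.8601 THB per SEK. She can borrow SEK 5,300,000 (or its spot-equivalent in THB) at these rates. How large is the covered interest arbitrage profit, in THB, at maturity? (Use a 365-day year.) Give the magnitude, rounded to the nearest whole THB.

THB 221,305

T = 270/365 years.
Route A — deposit SEK, sell forward: 5,300,000 × 1.0368383562 × 3.8601 = THB 21,212,188.62.
Route B — convert at spot, deposit THB: 5,300,000 × 3.8698 × 1.0234493151 = THB 20,990,884.05.
The quoted forward overvalues SEK, so borrow THB, buy SEK at spot, deposit the SEK at 4.98%, and sell the proceeds forward at 3.8601.
The gap between the two covered legs is THB 221,305.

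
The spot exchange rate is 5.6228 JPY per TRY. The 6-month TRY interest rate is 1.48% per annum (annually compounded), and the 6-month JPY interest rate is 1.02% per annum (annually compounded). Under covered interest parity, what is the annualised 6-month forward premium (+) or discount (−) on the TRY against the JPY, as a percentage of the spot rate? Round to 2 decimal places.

T = 6/12 years.
F = S · g_JPY/g_TRY = 5.6228 × 1.0050871/1.0073728 = 5.6100420.
Annualised premium = (F − S)/S × (1/T) = (5.6100420 − 5.6228)/5.6228 ÷ (6/12) = -0.45%.

-0.45%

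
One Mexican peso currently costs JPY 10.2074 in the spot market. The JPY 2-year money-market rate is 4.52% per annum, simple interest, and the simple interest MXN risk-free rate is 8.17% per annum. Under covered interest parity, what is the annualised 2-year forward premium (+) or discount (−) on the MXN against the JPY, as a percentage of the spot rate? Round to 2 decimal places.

T = 2 years.
F = S · g_JPY/g_MXN = 10.2074 × 1.090400/1.163400 = 9.5669150.
(F − S)/S ÷ T = (9.5669150 − 10.2074)/10.2074/2 = -0.031374 → -3.14%.

-3.14%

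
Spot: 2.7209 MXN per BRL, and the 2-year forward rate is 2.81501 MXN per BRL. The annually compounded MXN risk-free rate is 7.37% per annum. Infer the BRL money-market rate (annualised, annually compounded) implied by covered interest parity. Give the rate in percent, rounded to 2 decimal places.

T = 2 years.
CIP gives F = S · g_MXN/g_BRL, so g_MXN/g_BRL = 2.81501/2.7209 = 1.0345878.
The MXN side grows by (1 + 0.0737)^2 = 1.1528317.
That pins the BRL growth at 1.1142908.
Annualise: 1.1142908^(1/2) − 1 = 0.055600 = 5.56%.

5.56%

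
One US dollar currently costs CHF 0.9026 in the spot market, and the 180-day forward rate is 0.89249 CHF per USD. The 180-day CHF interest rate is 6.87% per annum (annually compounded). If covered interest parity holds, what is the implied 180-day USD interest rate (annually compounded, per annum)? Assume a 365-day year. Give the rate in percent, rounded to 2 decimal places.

T = 180/365 years.
F/S = 0.89249/0.9026 = 0.9887990 = (growth of CHF) / (growth of USD).
The CHF side grows by (1 + 0.0687)^(180/365) = 1.0333091.
So the USD growth factor = 1.0450143.
r = 1.0450143^(365/180) − 1 = 0.093391 → 9.34%.

9.34%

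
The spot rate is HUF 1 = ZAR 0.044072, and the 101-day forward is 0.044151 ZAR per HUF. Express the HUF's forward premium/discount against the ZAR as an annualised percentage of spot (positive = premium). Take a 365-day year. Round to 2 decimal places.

+0.65%

T = 101/365 years.
Period premium: (0.044151 − 0.044072)/0.044072 = 0.0017925.
Per annum: 0.0017925 / (101/365) = 0.006478 = 0.65%.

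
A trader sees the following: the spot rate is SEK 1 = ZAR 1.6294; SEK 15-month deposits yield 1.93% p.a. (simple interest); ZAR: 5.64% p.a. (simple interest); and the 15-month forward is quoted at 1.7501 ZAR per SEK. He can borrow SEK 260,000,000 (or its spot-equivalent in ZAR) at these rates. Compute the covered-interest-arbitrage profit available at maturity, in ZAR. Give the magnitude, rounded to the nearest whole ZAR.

ZAR 12,492,600

T = 15/12 years.
Route A — deposit SEK, sell forward: 260,000,000 × 1.024125 × 1.7501 = ZAR 466,003,502.25.
Route B — convert at spot, deposit ZAR: 260,000,000 × 1.6294 × 1.070500 = ZAR 453,510,902.00.
The quoted forward overvalues SEK, so borrow ZAR, buy SEK at spot, deposit the SEK at 1.93%, and sell the proceeds forward at 1.7501.
Arbitrage profit = |466,003,502.25 − 453,510,902.00| = ZAR 12,492,600.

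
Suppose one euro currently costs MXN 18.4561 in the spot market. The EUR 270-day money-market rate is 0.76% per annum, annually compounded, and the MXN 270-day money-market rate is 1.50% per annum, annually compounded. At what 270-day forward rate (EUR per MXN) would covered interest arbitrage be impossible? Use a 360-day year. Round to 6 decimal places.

0.053886

T = 270/360 years.
MXN accumulates by (1 + 0.0150)^(270/360) = 1.011229.
EUR accumulates by (1 + 0.0076)^(270/360) = 1.0056946.
Forward (MXN per EUR) = 18.4561 × 1.011229 / 1.0056946 = 18.55767.
Quoted the other way: 1/18.55767 = 0.053886 EUR per MXN.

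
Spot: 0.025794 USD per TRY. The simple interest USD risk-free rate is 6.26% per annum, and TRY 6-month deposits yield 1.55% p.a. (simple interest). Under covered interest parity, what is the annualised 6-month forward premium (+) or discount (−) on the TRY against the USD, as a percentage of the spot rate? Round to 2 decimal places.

T = 6/12 years.
No-arbitrage forward: 0.025794 × 1.031300 / 1.007750 = 0.026396777 USD/TRY.
(F − S)/S ÷ T = (0.026396777 − 0.025794)/0.025794/(6/12) = 0.046738 → 4.67%.

+4.67%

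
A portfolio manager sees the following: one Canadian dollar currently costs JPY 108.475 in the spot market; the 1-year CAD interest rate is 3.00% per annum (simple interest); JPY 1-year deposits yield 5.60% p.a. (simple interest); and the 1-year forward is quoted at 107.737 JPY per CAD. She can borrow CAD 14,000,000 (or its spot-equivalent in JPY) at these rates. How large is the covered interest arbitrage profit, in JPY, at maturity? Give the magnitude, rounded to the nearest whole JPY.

T = 1 year.
Route A — deposit CAD, sell forward: 14,000,000 × 1.030000 × 107.737 = JPY 1,553,567,540.00.
Route B — convert at spot, deposit JPY: 14,000,000 × 108.475 × 1.056000 = JPY 1,603,694,400.00.
The quoted forward undervalues CAD, so borrow CAD, convert to JPY at spot, deposit the JPY at 5.60%, and buy CAD forward at 107.737 to cover the loan.
The gap between the two covered legs is JPY 50,126,860.

JPY 50,126,860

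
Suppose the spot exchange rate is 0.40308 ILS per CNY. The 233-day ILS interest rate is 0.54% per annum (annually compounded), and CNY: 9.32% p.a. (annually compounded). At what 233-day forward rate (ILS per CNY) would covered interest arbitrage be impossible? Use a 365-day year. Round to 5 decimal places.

T = 233/365 years.
Growth of 1 ILS over T: (1 + 0.0054)^(233/365) = 1.0034438.
Growth of 1 CNY over T: (1 + 0.0932)^(233/365) = 1.0585324.
Forward (ILS per CNY) = 0.40308 × 1.0034438 / 1.0585324 = 0.3821027.

0.38210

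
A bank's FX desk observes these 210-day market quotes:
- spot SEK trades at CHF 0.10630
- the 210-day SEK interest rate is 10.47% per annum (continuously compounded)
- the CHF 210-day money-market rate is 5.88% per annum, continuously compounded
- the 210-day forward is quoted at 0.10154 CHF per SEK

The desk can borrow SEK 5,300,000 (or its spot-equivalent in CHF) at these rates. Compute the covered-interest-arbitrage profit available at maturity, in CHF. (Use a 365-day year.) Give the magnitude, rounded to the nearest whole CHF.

CHF 11,199

T = 210/365 years.
Invest the SEK and cover forward: 5,300,000 × 1.06208967 × 0.10154 = CHF 571,576.30.
Convert at spot and invest in CHF: 5,300,000 × 0.10630 × 1.03440888 = CHF 582,775.62.
The quoted forward undervalues SEK, so borrow SEK, convert to CHF at spot, deposit the CHF at 5.88%, and buy SEK forward at 0.10154 to cover the loan.
The gap between the two covered legs is CHF 11,199.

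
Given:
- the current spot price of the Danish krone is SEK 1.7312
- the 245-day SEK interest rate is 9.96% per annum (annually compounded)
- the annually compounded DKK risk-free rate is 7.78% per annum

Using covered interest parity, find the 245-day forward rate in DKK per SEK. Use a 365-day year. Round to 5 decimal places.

T = 245/365 years.
SEK growth factor: (1 + 0.0996)^(245/365) = 1.0658059.
Growth of 1 DKK over T: (1 + 0.0778)^(245/365) = 1.0515761.
CIP: F = S · (grow SEK)/(grow DKK) = 1.7312 × 1.0658059/1.0515761 = 1.754626 SEK per DKK.
Quoted the other way: 1/1.754626 = 0.56992 DKK per SEK.

0.56992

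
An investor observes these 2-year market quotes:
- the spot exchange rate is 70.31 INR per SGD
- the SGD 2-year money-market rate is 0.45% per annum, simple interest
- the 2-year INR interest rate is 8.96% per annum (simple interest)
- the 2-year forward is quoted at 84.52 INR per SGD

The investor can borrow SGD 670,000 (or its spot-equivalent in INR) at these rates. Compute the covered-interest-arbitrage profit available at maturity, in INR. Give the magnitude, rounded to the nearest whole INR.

T = 2 years.
Invest the SGD and cover forward: 670,000 × 1.009000 × 84.52 = INR 57,138,055.60.
Convert at spot and invest in INR: 670,000 × 70.31 × 1.179200 = INR 55,549,399.84.
The quoted forward overvalues SGD, so borrow INR, buy SGD at spot, deposit the SGD at 0.45%, and sell the proceeds forward at 84.52.
The gap between the two covered legs is INR 1,588,656.

INR 1,588,656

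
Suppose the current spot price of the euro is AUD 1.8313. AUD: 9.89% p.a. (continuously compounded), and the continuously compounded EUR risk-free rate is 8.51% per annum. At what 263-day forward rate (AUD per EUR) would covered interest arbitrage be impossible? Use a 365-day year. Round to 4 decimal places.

1.8496

T = 263/365 years.
AUD growth factor: e^(0.0989×263/365) = 1.0738627.
EUR accumulates by e^(0.0851×263/365) = 1.0632376.
CIP: F = S · (grow AUD)/(grow EUR) = 1.8313 × 1.0738627/1.0632376 = 1.849600 AUD per EUR.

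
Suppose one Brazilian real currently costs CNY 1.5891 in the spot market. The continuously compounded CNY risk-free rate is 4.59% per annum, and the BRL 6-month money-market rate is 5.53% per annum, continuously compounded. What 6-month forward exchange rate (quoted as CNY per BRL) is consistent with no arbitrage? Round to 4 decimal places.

1.5816

T = 6/12 years.
Growth of 1 CNY over T: e^(0.0459×6/12) = 1.0232154.
Growth of 1 BRL over T: e^(0.0553×6/12) = 1.0280358.
So F = 1.5891 × 1.0232154 / 1.0280358 = 1.581649 (CNY/BRL).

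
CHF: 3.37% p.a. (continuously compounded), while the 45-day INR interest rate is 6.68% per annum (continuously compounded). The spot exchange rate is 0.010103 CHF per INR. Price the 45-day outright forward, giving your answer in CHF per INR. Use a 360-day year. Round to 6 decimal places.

0.010061

T = 45/360 years.
Growth of 1 CHF over T: e^(0.0337×45/360) = 1.0042214.
INR growth factor: e^(0.0668×45/360) = 1.008385.
CIP: F = S · (grow CHF)/(grow INR) = 0.010103 × 1.0042214/1.008385 = 0.01006128 CHF per INR.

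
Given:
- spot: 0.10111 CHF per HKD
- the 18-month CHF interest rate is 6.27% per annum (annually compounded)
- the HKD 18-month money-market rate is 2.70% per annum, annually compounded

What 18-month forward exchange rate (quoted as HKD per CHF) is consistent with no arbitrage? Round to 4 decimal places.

T = 18/12 years.
CHF growth factor: (1 + 0.0627)^(18/12) = 1.0955092.
Growth of 1 HKD over T: (1 + 0.0270)^(18/12) = 1.0407722.
Forward (CHF per HKD) = 0.10111 × 1.0955092 / 1.0407722 = 0.1064276.
Invert for HKD per CHF: 1 / 0.1064276 = 9.3961.

9.3961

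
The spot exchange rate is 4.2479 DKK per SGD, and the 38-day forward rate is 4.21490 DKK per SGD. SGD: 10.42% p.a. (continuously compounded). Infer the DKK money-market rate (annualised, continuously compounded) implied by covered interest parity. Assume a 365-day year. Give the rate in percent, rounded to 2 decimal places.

2.93%

T = 38/365 years.
CIP gives F = S · g_DKK/g_SGD, so g_DKK/g_SGD = 4.2149/4.2479 = 0.9922315.
SGD growth factor: e^(0.1042×38/365) = 1.0109073.
Hence g_DKK = 1.0030541.
r = ln(1.0030541)/(38/365) = 0.029291 → 2.93%.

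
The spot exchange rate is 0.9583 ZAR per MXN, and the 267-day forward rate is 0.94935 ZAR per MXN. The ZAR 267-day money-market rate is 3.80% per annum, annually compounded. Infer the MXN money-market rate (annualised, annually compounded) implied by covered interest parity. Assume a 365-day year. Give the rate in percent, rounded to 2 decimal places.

5.14%

T = 267/365 years.
F/S = 0.94935/0.9583 = 0.9906605 = (growth of ZAR) / (growth of MXN).
ZAR growth factor: (1 + 0.0380)^(267/365) = 1.0276577.
Hence g_MXN = 1.037346.
r = 1.037346^(365/267) − 1 = 0.051401 → 5.14%.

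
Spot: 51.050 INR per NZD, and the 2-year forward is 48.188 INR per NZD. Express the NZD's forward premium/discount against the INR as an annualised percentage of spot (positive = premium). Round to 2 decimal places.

T = 2 years.
Period premium: (48.188 − 51.05)/51.05 = -0.0560627.
×(1/T) gives -2.80% p.a.

-2.80%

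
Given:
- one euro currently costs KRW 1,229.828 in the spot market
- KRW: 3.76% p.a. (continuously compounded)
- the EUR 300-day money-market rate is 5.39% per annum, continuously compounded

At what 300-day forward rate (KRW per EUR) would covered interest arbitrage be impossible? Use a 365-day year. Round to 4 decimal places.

T = 300/365 years.
KRW growth factor: e^(0.0376×300/365) = 1.0313865991.
EUR growth factor: e^(0.0539×300/365) = 1.0452973285.
So F = 1229.828 × 1.0313865991 / 1.0452973285 = 1213.461552 (KRW/EUR).

1213.4616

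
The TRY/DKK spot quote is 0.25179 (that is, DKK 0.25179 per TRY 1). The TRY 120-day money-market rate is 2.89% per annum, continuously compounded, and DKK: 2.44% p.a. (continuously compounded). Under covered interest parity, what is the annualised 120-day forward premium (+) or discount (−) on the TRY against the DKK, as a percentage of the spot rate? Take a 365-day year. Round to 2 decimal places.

-0.45%

T = 120/365 years.
CIP forward (DKK per TRY) = 0.25179 × 1.0080542/1.0095467 = 0.25141776.
Annualised premium = (F − S)/S × (1/T) = (0.25141776 − 0.25179)/0.25179 ÷ (120/365) = -0.45%.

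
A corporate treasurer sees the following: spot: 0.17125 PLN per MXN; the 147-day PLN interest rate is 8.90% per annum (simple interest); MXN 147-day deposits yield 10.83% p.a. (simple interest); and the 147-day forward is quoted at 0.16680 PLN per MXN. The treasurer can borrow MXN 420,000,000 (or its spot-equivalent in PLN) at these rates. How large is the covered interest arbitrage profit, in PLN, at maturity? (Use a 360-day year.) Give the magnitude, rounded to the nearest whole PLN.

PLN 1,384,823

T = 147/360 years.
Route A — deposit MXN, sell forward: 420,000,000 × 1.0442225 × 0.16680 = PLN 73,154,051.46.
Route B — convert at spot, deposit PLN: 420,000,000 × 0.17125 × 1.0363416667 = PLN 74,538,874.38.
The quoted forward undervalues MXN, so borrow MXN, convert to PLN at spot, deposit the PLN at 8.90%, and buy MXN forward at 0.16680 to cover the loan.
Arbitrage profit = |73,154,051.46 − 74,538,874.38| = PLN 1,384,823.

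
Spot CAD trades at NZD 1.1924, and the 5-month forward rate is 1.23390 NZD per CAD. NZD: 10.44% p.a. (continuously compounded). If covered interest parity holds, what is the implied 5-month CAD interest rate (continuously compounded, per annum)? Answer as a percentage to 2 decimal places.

T = 5/12 years.
F/S = 1.2339/1.1924 = 1.0348038 = (growth of NZD) / (growth of CAD).
The NZD side grows by e^(0.1044×5/12) = 1.044460.
Hence g_CAD = 1.0093314.
Take logs: ln 1.0093314 / (5/12) = 0.022292, so 2.23%.

2.23%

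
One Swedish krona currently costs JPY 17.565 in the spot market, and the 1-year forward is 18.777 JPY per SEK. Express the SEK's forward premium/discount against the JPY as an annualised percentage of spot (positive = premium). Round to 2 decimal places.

T = 1 year.
SEK trades forward at +6.90009% vs spot over the period.
Annualise by dividing by T: 0.0690009 / 1 = 0.069001 → 6.90%.

+6.90%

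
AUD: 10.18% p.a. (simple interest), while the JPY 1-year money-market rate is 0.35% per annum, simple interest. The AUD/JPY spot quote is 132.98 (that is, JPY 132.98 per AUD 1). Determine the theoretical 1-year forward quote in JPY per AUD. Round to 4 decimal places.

121.1158

T = 1 year.
Growth of 1 JPY over T: 1 + 0.0035×1 = 1.003500.
AUD accumulates by 1 + 0.1018×1 = 1.101800.
Forward (JPY per AUD) = 132.98 × 1.003500 / 1.101800 = 121.115838.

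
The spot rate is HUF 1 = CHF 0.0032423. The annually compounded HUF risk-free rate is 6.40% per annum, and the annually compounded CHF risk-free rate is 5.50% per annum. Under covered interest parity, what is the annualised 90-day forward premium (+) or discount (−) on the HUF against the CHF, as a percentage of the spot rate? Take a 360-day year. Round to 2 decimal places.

-0.85%

T = 90/360 years.
F = S · g_CHF/g_HUF = 0.0032423 × 1.0134752/1.0156297 = 0.0032354220.
(F − S)/S ÷ T = (0.0032354220 − 0.0032423)/0.0032423/(90/360) = -0.008485 → -0.85%.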